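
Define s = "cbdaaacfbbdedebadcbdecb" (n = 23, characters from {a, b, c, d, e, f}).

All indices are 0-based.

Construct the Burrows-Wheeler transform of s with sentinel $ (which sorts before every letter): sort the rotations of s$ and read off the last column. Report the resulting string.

rank  rotation                  last
    0  $cbdaaacfbbdedebadcbdecb  b
    1  aaacfbbdedebadcbdecb$cbd  d
    2  aacfbbdedebadcbdecb$cbda  a
    3  acfbbdedebadcbdecb$cbdaa  a
    4  adcbdecb$cbdaaacfbbdedeb  b
    5  b$cbdaaacfbbdedebadcbdec  c
    6  badcbdecb$cbdaaacfbbdede  e
    7  bbdedebadcbdecb$cbdaaacf  f
    8  bdaaacfbbdedebadcbdecb$c  c
    9  bdecb$cbdaaacfbbdedebadc  c
   10  bdedebadcbdecb$cbdaaacfb  b
   11  cb$cbdaaacfbbdedebadcbde  e
   12  cbdaaacfbbdedebadcbdecb$  $
   13  cbdecb$cbdaaacfbbdedebad  d
   14  cfbbdedebadcbdecb$cbdaaa  a
   15  daaacfbbdedebadcbdecb$cb  b
   16  dcbdecb$cbdaaacfbbdedeba  a
   17  debadcbdecb$cbdaaacfbbde  e
   18  decb$cbdaaacfbbdedebadcb  b
   19  dedebadcbdecb$cbdaaacfbb  b
   20  ebadcbdecb$cbdaaacfbbded  d
   21  ecb$cbdaaacfbbdedebadcbd  d
   22  edebadcbdecb$cbdaaacfbbd  d
   23  fbbdedebadcbdecb$cbdaaac  c

bdaabcefccbe$dabaebbdddc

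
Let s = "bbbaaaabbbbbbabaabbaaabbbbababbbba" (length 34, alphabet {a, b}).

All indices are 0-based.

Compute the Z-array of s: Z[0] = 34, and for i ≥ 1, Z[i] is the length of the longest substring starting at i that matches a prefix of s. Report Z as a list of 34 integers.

[34, 2, 1, 0, 0, 0, 0, 3, 3, 3, 4, 2, 1, 0, 1, 0, 0, 2, 1, 0, 0, 0, 3, 4, 2, 1, 0, 1, 0, 3, 4, 2, 1, 0]

Z[0]=34
i=1: outside box; Z[1]=2 scan→box=[1,3)
i=2: min(r-i=1, Z[1]=2)=1; Z[2]=1
i=3: outside box; Z[3]=0
i=4: outside box; Z[4]=0
i=5: outside box; Z[5]=0
i=6: outside box; Z[6]=0
i=7: outside box; Z[7]=3 scan→box=[7,10)
i=8: min(r-i=2, Z[1]=2)=2; Z[8]=3 scan→box=[8,11)
i=9: min(r-i=2, Z[1]=2)=2; Z[9]=3 scan→box=[9,12)
i=10: min(r-i=2, Z[1]=2)=2; Z[10]=4 scan→box=[10,14)
i=11: min(r-i=3, Z[1]=2)=2; Z[11]=2
i=12: min(r-i=2, Z[2]=1)=1; Z[12]=1
i=13: min(r-i=1, Z[3]=0)=0; Z[13]=0
i=14: outside box; Z[14]=1 scan→box=[14,15)
i=15: outside box; Z[15]=0
i=16: outside box; Z[16]=0
i=17: outside box; Z[17]=2 scan→box=[17,19)
i=18: min(r-i=1, Z[1]=2)=1; Z[18]=1
i=19: outside box; Z[19]=0
i=20: outside box; Z[20]=0
i=21: outside box; Z[21]=0
i=22: outside box; Z[22]=3 scan→box=[22,25)
i=23: min(r-i=2, Z[1]=2)=2; Z[23]=4 scan→box=[23,27)
i=24: min(r-i=3, Z[1]=2)=2; Z[24]=2
i=25: min(r-i=2, Z[2]=1)=1; Z[25]=1
i=26: min(r-i=1, Z[3]=0)=0; Z[26]=0
i=27: outside box; Z[27]=1 scan→box=[27,28)
i=28: outside box; Z[28]=0
i=29: outside box; Z[29]=3 scan→box=[29,32)
i=30: min(r-i=2, Z[1]=2)=2; Z[30]=4 scan→box=[30,34)
i=31: min(r-i=3, Z[1]=2)=2; Z[31]=2
i=32: min(r-i=2, Z[2]=1)=1; Z[32]=1
i=33: min(r-i=1, Z[3]=0)=0; Z[33]=0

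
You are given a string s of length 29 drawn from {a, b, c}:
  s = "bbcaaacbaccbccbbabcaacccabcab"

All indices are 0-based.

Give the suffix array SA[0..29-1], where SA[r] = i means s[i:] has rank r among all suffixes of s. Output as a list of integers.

[3, 4, 19, 27, 16, 24, 5, 8, 20, 28, 15, 7, 14, 0, 1, 17, 25, 11, 2, 18, 26, 23, 6, 13, 10, 22, 12, 9, 21]

rank→(start, suffix):
  0 → (3, 'aaacbaccbccbbabcaacccabcab')
  1 → (4, 'aacbaccbccbbabcaacccabcab')
  2 → (19, 'aacccabcab')
  3 → (27, 'ab')
  4 → (16, 'abcaacccabcab')
  5 → (24, 'abcab')
  6 → (5, 'acbaccbccbbabcaacccabcab')
  7 → (8, 'accbccbbabcaacccabcab')
  8 → (20, 'acccabcab')
  9 → (28, 'b')
  10 → (15, 'babcaacccabcab')
  11 → (7, 'baccbccbbabcaacccabcab')
  12 → (14, 'bbabcaacccabcab')
  13 → (0, 'bbcaaacbaccbccbbabcaacccabcab')
  14 → (1, 'bcaaacbaccbccbbabcaacccabcab')
  15 → (17, 'bcaacccabcab')
  16 → (25, 'bcab')
  17 → (11, 'bccbbabcaacccabcab')
  18 → (2, 'caaacbaccbccbbabcaacccabcab')
  19 → (18, 'caacccabcab')
  20 → (26, 'cab')
  21 → (23, 'cabcab')
  22 → (6, 'cbaccbccbbabcaacccabcab')
  23 → (13, 'cbbabcaacccabcab')
  24 → (10, 'cbccbbabcaacccabcab')
  25 → (22, 'ccabcab')
  26 → (12, 'ccbbabcaacccabcab')
  27 → (9, 'ccbccbbabcaacccabcab')
  28 → (21, 'cccabcab')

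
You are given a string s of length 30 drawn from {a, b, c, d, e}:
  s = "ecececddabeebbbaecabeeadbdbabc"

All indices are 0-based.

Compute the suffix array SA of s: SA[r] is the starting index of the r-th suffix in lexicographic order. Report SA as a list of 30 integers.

[27, 18, 8, 22, 15, 26, 14, 13, 12, 28, 24, 19, 9, 29, 17, 5, 3, 1, 7, 25, 23, 6, 21, 11, 16, 4, 2, 0, 20, 10]

rank→(start, suffix):
  0 → (27, 'abc')
  1 → (18, 'abeeadbdbabc')
  2 → (8, 'abeebbbaecabeeadbdbabc')
  3 → (22, 'adbdbabc')
  4 → (15, 'aecabeeadbdbabc')
  5 → (26, 'babc')
  6 → (14, 'baecabeeadbdbabc')
  7 → (13, 'bbaecabeeadbdbabc')
  8 → (12, 'bbbaecabeeadbdbabc')
  9 → (28, 'bc')
  10 → (24, 'bdbabc')
  11 → (19, 'beeadbdbabc')
  12 → (9, 'beebbbaecabeeadbdbabc')
  13 → (29, 'c')
  14 → (17, 'cabeeadbdbabc')
  15 → (5, 'cddabeebbbaecabeeadbdbabc')
  16 → (3, 'cecddabeebbbaecabeeadbdbabc')
  17 → (1, 'cececddabeebbbaecabeeadbdbabc')
  18 → (7, 'dabeebbbaecabeeadbdbabc')
  19 → (25, 'dbabc')
  20 → (23, 'dbdbabc')
  21 → (6, 'ddabeebbbaecabeeadbdbabc')
  22 → (21, 'eadbdbabc')
  23 → (11, 'ebbbaecabeeadbdbabc')
  24 → (16, 'ecabeeadbdbabc')
  25 → (4, 'ecddabeebbbaecabeeadbdbabc')
  26 → (2, 'ececddabeebbbaecabeeadbdbabc')
  27 → (0, 'ecececddabeebbbaecabeeadbdbabc')
  28 → (20, 'eeadbdbabc')
  29 → (10, 'eebbbaecabeeadbdbabc')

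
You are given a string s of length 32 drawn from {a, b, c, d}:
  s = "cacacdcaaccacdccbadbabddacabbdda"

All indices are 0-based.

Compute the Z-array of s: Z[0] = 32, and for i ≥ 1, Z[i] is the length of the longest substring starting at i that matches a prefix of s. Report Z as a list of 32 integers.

[32, 0, 3, 0, 1, 0, 2, 0, 0, 1, 3, 0, 1, 0, 1, 1, 0, 0, 0, 0, 0, 0, 0, 0, 0, 2, 0, 0, 0, 0, 0, 0]

Z[0]=32
i=1: fresh scan; Z[1]=0
i=2: fresh scan; Z[2]=3 grow→box=[2,5)
i=3: min(r-i=2, Z[1]=0)=0; Z[3]=0
i=4: min(r-i=1, Z[2]=3)=1; Z[4]=1
i=5: fresh scan; Z[5]=0
i=6: fresh scan; Z[6]=2 grow→box=[6,8)
i=7: min(r-i=1, Z[1]=0)=0; Z[7]=0
i=8: fresh scan; Z[8]=0
i=9: fresh scan; Z[9]=1 grow→box=[9,10)
i=10: fresh scan; Z[10]=3 grow→box=[10,13)
i=11: min(r-i=2, Z[1]=0)=0; Z[11]=0
i=12: min(r-i=1, Z[2]=3)=1; Z[12]=1
i=13: fresh scan; Z[13]=0
i=14: fresh scan; Z[14]=1 grow→box=[14,15)
i=15: fresh scan; Z[15]=1 grow→box=[15,16)
i=16: fresh scan; Z[16]=0
i=17: fresh scan; Z[17]=0
i=18: fresh scan; Z[18]=0
i=19: fresh scan; Z[19]=0
i=20: fresh scan; Z[20]=0
i=21: fresh scan; Z[21]=0
i=22: fresh scan; Z[22]=0
i=23: fresh scan; Z[23]=0
i=24: fresh scan; Z[24]=0
i=25: fresh scan; Z[25]=2 grow→box=[25,27)
i=26: min(r-i=1, Z[1]=0)=0; Z[26]=0
i=27: fresh scan; Z[27]=0
i=28: fresh scan; Z[28]=0
i=29: fresh scan; Z[29]=0
i=30: fresh scan; Z[30]=0
i=31: fresh scan; Z[31]=0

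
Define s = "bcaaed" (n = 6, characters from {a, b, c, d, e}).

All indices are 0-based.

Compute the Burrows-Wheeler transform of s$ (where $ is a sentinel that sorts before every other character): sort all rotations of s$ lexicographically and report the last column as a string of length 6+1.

rank  rotation last
    0  $bcaaed  d
    1  aaed$bc  c
    2  aed$bca  a
    3  bcaaed$  $
    4  caaed$b  b
    5  d$bcaae  e
    6  ed$bcaa  a

dca$bea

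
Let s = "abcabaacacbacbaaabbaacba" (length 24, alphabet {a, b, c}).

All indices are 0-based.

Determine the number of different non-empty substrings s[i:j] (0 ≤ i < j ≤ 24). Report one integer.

rank | idx | suffix
   0 |  23 | a
   1 |  14 | aaabbaacba
   2 |  15 | aabbaacba
   3 |   5 | aacacbacbaaabbaacba
   4 |  19 | aacba
   5 |   3 | abaacacbacbaaabbaacba
   6 |  16 | abbaacba
   7 |   0 | abcabaacacbacbaaabbaacba
   8 |   6 | acacbacbaaabbaacba
   9 |  20 | acba
  10 |  11 | acbaaabbaacba
  11 |   8 | acbacbaaabbaacba
  12 |  22 | ba
  13 |  13 | baaabbaacba
  14 |   4 | baacacbacbaaabbaacba
  15 |  18 | baacba
  16 |  10 | bacbaaabbaacba
  17 |  17 | bbaacba
  18 |   1 | bcabaacacbacbaaabbaacba
  19 |   2 | cabaacacbacbaaabbaacba
  20 |   7 | cacbacbaaabbaacba
  21 |  21 | cba
  22 |  12 | cbaaabbaacba
  23 |   9 | cbacbaaabbaacba

SA = [23, 14, 15, 5, 19, 3, 16, 0, 6, 20, 11, 8, 22, 13, 4, 18, 10, 17, 1, 2, 7, 21, 12, 9]
i: (SA[i-1],SA[i]) lcp shared
  1: (23,14) 1 'a'
  2: (14,15) 2 'aa'
  3: (15,5) 2 'aa'
  4: (5,19) 3 'aac'
  5: (19,3) 1 'a'
  6: (3,16) 2 'ab'
  7: (16,0) 2 'ab'
  8: (0,6) 1 'a'
  9: (6,20) 2 'ac'
  10: (20,11) 4 'acba'
  11: (11,8) 4 'acba'
  12: (8,22) 0 ''
  13: (22,13) 2 'ba'
  14: (13,4) 3 'baa'
  15: (4,18) 4 'baac'
  16: (18,10) 2 'ba'
  17: (10,17) 1 'b'
  18: (17,1) 1 'b'
  19: (1,2) 0 ''
  20: (2,7) 2 'ca'
  21: (7,21) 1 'c'
  22: (21,12) 3 'cba'
  23: (12,9) 3 'cba'

n(n+1)/2 = 24·25/2 = 300
Σ LCP = 0 + 1 + 2 + 2 + 3 + 1 + 2 + 2 + 1 + 2 + 4 + 4 + 0 + 2 + 3 + 4 + 2 + 1 + 1 + 0 + 2 + 1 + 3 + 3 = 46
distinct = 300 − 46 = 254

254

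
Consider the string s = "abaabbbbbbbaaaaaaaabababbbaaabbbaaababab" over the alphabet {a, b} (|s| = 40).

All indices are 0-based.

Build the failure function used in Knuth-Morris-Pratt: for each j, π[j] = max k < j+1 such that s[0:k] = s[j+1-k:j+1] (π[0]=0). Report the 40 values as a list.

[0, 0, 1, 1, 2, 0, 0, 0, 0, 0, 0, 1, 1, 1, 1, 1, 1, 1, 1, 2, 3, 2, 3, 2, 0, 0, 1, 1, 1, 2, 0, 0, 1, 1, 1, 2, 3, 2, 3, 2]

π[0] = 0
j=1 s[j]='b': π[1]=0 (border '')
j=2 s[j]='a': π[2]=1 (border 'a')
j=3 s[j]='a': k: 1→0; π[3]=1 (border 'a')
j=4 s[j]='b': π[4]=2 (border 'ab')
j=5 s[j]='b': k: 2→0; π[5]=0 (border '')
j=6 s[j]='b': π[6]=0 (border '')
j=7 s[j]='b': π[7]=0 (border '')
j=8 s[j]='b': π[8]=0 (border '')
j=9 s[j]='b': π[9]=0 (border '')
j=10 s[j]='b': π[10]=0 (border '')
j=11 s[j]='a': π[11]=1 (border 'a')
j=12 s[j]='a': k: 1→0; π[12]=1 (border 'a')
j=13 s[j]='a': k: 1→0; π[13]=1 (border 'a')
j=14 s[j]='a': k: 1→0; π[14]=1 (border 'a')
j=15 s[j]='a': k: 1→0; π[15]=1 (border 'a')
j=16 s[j]='a': k: 1→0; π[16]=1 (border 'a')
j=17 s[j]='a': k: 1→0; π[17]=1 (border 'a')
j=18 s[j]='a': k: 1→0; π[18]=1 (border 'a')
j=19 s[j]='b': π[19]=2 (border 'ab')
j=20 s[j]='a': π[20]=3 (border 'aba')
j=21 s[j]='b': k: 3→1; π[21]=2 (border 'ab')
j=22 s[j]='a': π[22]=3 (border 'aba')
j=23 s[j]='b': k: 3→1; π[23]=2 (border 'ab')
j=24 s[j]='b': k: 2→0; π[24]=0 (border '')
j=25 s[j]='b': π[25]=0 (border '')
j=26 s[j]='a': π[26]=1 (border 'a')
j=27 s[j]='a': k: 1→0; π[27]=1 (border 'a')
j=28 s[j]='a': k: 1→0; π[28]=1 (border 'a')
j=29 s[j]='b': π[29]=2 (border 'ab')
j=30 s[j]='b': k: 2→0; π[30]=0 (border '')
j=31 s[j]='b': π[31]=0 (border '')
j=32 s[j]='a': π[32]=1 (border 'a')
j=33 s[j]='a': k: 1→0; π[33]=1 (border 'a')
j=34 s[j]='a': k: 1→0; π[34]=1 (border 'a')
j=35 s[j]='b': π[35]=2 (border 'ab')
j=36 s[j]='a': π[36]=3 (border 'aba')
j=37 s[j]='b': k: 3→1; π[37]=2 (border 'ab')
j=38 s[j]='a': π[38]=3 (border 'aba')
j=39 s[j]='b': k: 3→1; π[39]=2 (border 'ab')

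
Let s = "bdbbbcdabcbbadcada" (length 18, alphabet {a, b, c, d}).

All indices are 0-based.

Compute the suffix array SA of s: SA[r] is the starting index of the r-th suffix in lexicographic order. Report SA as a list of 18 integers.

[17, 7, 15, 12, 11, 10, 2, 3, 8, 4, 0, 14, 9, 5, 16, 6, 1, 13]

sorted suffixes:
  #0 SA[0]=17  'a'
  #1 SA[1]=7  'abcbbadcada'
  #2 SA[2]=15  'ada'
  #3 SA[3]=12  'adcada'
  #4 SA[4]=11  'badcada'
  #5 SA[5]=10  'bbadcada'
  #6 SA[6]=2  'bbbcdabcbbadcada'
  #7 SA[7]=3  'bbcdabcbbadcada'
  #8 SA[8]=8  'bcbbadcada'
  #9 SA[9]=4  'bcdabcbbadcada'
  #10 SA[10]=0  'bdbbbcdabcbbadcada'
  #11 SA[11]=14  'cada'
  #12 SA[12]=9  'cbbadcada'
  #13 SA[13]=5  'cdabcbbadcada'
  #14 SA[14]=16  'da'
  #15 SA[15]=6  'dabcbbadcada'
  #16 SA[16]=1  'dbbbcdabcbbadcada'
  #17 SA[17]=13  'dcada'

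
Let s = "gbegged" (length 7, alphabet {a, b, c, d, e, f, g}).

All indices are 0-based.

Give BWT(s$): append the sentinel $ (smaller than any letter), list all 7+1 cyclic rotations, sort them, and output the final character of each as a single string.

rank  rotation  last
    0  $gbegged  d
    1  begged$g  g
    2  d$gbegge  e
    3  ed$gbegg  g
    4  egged$gb  b
    5  gbegged$  $
    6  ged$gbeg  g
    7  gged$gbe  e

dgegb$ge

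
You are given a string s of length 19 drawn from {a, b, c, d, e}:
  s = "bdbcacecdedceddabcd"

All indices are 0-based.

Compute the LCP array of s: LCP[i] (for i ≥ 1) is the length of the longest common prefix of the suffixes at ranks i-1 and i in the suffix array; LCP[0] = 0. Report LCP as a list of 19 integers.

[0, 1, 0, 2, 1, 0, 1, 2, 1, 2, 0, 1, 1, 1, 1, 1, 0, 1, 2]

rank | idx | suffix
   0 |  15 | abcd
   1 |   4 | acecdedceddabcd
   2 |   2 | bcacecdedceddabcd
   3 |  16 | bcd
   4 |   0 | bdbcacecdedceddabcd
   5 |   3 | cacecdedceddabcd
   6 |  17 | cd
   7 |   7 | cdedceddabcd
   8 |   5 | cecdedceddabcd
   9 |  11 | ceddabcd
  10 |  18 | d
  11 |  14 | dabcd
  12 |   1 | dbcacecdedceddabcd
  13 |  10 | dceddabcd
  14 |  13 | ddabcd
  15 |   8 | dedceddabcd
  16 |   6 | ecdedceddabcd
  17 |   9 | edceddabcd
  18 |  12 | eddabcd

SA = [15, 4, 2, 16, 0, 3, 17, 7, 5, 11, 18, 14, 1, 10, 13, 8, 6, 9, 12]
i: (SA[i-1],SA[i]) lcp shared
  1: (15,4) 1 'a'
  2: (4,2) 0 ''
  3: (2,16) 2 'bc'
  4: (16,0) 1 'b'
  5: (0,3) 0 ''
  6: (3,17) 1 'c'
  7: (17,7) 2 'cd'
  8: (7,5) 1 'c'
  9: (5,11) 2 'ce'
  10: (11,18) 0 ''
  11: (18,14) 1 'd'
  12: (14,1) 1 'd'
  13: (1,10) 1 'd'
  14: (10,13) 1 'd'
  15: (13,8) 1 'd'
  16: (8,6) 0 ''
  17: (6,9) 1 'e'
  18: (9,12) 2 'ed'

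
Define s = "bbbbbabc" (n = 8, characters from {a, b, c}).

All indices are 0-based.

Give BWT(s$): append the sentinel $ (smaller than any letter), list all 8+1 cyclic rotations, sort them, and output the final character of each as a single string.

rank  rotation   last
    0  $bbbbbabc  c
    1  abc$bbbbb  b
    2  babc$bbbb  b
    3  bbabc$bbb  b
    4  bbbabc$bb  b
    5  bbbbabc$b  b
    6  bbbbbabc$  $
    7  bc$bbbbba  a
    8  c$bbbbbab  b

cbbbbb$ab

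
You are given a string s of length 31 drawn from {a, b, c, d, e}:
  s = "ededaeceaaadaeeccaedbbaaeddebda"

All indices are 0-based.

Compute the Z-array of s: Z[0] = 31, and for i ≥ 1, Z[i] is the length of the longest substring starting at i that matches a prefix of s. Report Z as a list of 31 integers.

[31, 0, 2, 0, 0, 1, 0, 1, 0, 0, 0, 0, 0, 1, 1, 0, 0, 0, 2, 0, 0, 0, 0, 0, 2, 0, 0, 1, 0, 0, 0]

Z[0]=31
i=1: i≥r, start 0; Z[1]=0
i=2: i≥r, start 0; Z[2]=2 grow→box=[2,4)
i=3: min(r-i=1, Z[1]=0)=0; Z[3]=0
i=4: i≥r, start 0; Z[4]=0
i=5: i≥r, start 0; Z[5]=1 grow→box=[5,6)
i=6: i≥r, start 0; Z[6]=0
i=7: i≥r, start 0; Z[7]=1 grow→box=[7,8)
i=8: i≥r, start 0; Z[8]=0
i=9: i≥r, start 0; Z[9]=0
i=10: i≥r, start 0; Z[10]=0
i=11: i≥r, start 0; Z[11]=0
i=12: i≥r, start 0; Z[12]=0
i=13: i≥r, start 0; Z[13]=1 grow→box=[13,14)
i=14: i≥r, start 0; Z[14]=1 grow→box=[14,15)
i=15: i≥r, start 0; Z[15]=0
i=16: i≥r, start 0; Z[16]=0
i=17: i≥r, start 0; Z[17]=0
i=18: i≥r, start 0; Z[18]=2 grow→box=[18,20)
i=19: min(r-i=1, Z[1]=0)=0; Z[19]=0
i=20: i≥r, start 0; Z[20]=0
i=21: i≥r, start 0; Z[21]=0
i=22: i≥r, start 0; Z[22]=0
i=23: i≥r, start 0; Z[23]=0
i=24: i≥r, start 0; Z[24]=2 grow→box=[24,26)
i=25: min(r-i=1, Z[1]=0)=0; Z[25]=0
i=26: i≥r, start 0; Z[26]=0
i=27: i≥r, start 0; Z[27]=1 grow→box=[27,28)
i=28: i≥r, start 0; Z[28]=0
i=29: i≥r, start 0; Z[29]=0
i=30: i≥r, start 0; Z[30]=0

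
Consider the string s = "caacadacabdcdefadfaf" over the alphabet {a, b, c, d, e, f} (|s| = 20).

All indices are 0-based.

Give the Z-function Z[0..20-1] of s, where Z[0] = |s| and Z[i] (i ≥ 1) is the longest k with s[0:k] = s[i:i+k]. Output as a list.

[20, 0, 0, 2, 0, 0, 0, 2, 0, 0, 0, 1, 0, 0, 0, 0, 0, 0, 0, 0]

Z[0]=20
i=1: i≥r, start 0; Z[1]=0
i=2: i≥r, start 0; Z[2]=0
i=3: i≥r, start 0; Z[3]=2 extend→box=[3,5)
i=4: min(r-i=1, Z[1]=0)=0; Z[4]=0
i=5: i≥r, start 0; Z[5]=0
i=6: i≥r, start 0; Z[6]=0
i=7: i≥r, start 0; Z[7]=2 extend→box=[7,9)
i=8: min(r-i=1, Z[1]=0)=0; Z[8]=0
i=9: i≥r, start 0; Z[9]=0
i=10: i≥r, start 0; Z[10]=0
i=11: i≥r, start 0; Z[11]=1 extend→box=[11,12)
i=12: i≥r, start 0; Z[12]=0
i=13: i≥r, start 0; Z[13]=0
i=14: i≥r, start 0; Z[14]=0
i=15: i≥r, start 0; Z[15]=0
i=16: i≥r, start 0; Z[16]=0
i=17: i≥r, start 0; Z[17]=0
i=18: i≥r, start 0; Z[18]=0
i=19: i≥r, start 0; Z[19]=0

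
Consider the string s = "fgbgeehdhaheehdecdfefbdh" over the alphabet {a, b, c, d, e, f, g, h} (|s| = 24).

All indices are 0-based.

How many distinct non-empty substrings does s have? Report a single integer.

277

rank | idx | suffix
   0 |   9 | aheehdecdfefbdh
   1 |  21 | bdh
   2 |   2 | bgeehdhaheehdecdfefbdh
   3 |  16 | cdfefbdh
   4 |  14 | decdfefbdh
   5 |  17 | dfefbdh
   6 |  22 | dh
   7 |   7 | dhaheehdecdfefbdh
   8 |  15 | ecdfefbdh
   9 |  11 | eehdecdfefbdh
  10 |   4 | eehdhaheehdecdfefbdh
  11 |  19 | efbdh
  12 |  12 | ehdecdfefbdh
  13 |   5 | ehdhaheehdecdfefbdh
  14 |  20 | fbdh
  15 |  18 | fefbdh
  16 |   0 | fgbgeehdhaheehdecdfefbdh
  17 |   1 | gbgeehdhaheehdecdfefbdh
  18 |   3 | geehdhaheehdecdfefbdh
  19 |  23 | h
  20 |   8 | haheehdecdfefbdh
  21 |  13 | hdecdfefbdh
  22 |   6 | hdhaheehdecdfefbdh
  23 |  10 | heehdecdfefbdh

SA = [9, 21, 2, 16, 14, 17, 22, 7, 15, 11, 4, 19, 12, 5, 20, 18, 0, 1, 3, 23, 8, 13, 6, 10]
i: (SA[i-1],SA[i]) lcp shared
  1: (9,21) 0 ''
  2: (21,2) 1 'b'
  3: (2,16) 0 ''
  4: (16,14) 0 ''
  5: (14,17) 1 'd'
  6: (17,22) 1 'd'
  7: (22,7) 2 'dh'
  8: (7,15) 0 ''
  9: (15,11) 1 'e'
  10: (11,4) 4 'eehd'
  11: (4,19) 1 'e'
  12: (19,12) 1 'e'
  13: (12,5) 3 'ehd'
  14: (5,20) 0 ''
  15: (20,18) 1 'f'
  16: (18,0) 1 'f'
  17: (0,1) 0 ''
  18: (1,3) 1 'g'
  19: (3,23) 0 ''
  20: (23,8) 1 'h'
  21: (8,13) 1 'h'
  22: (13,6) 2 'hd'
  23: (6,10) 1 'h'

n(n+1)/2 = 24·25/2 = 300
Σ LCP = 0 + 0 + 1 + 0 + 0 + 1 + 1 + 2 + 0 + 1 + 4 + 1 + 1 + 3 + 0 + 1 + 1 + 0 + 1 + 0 + 1 + 1 + 2 + 1 = 23
distinct = 300 − 23 = 277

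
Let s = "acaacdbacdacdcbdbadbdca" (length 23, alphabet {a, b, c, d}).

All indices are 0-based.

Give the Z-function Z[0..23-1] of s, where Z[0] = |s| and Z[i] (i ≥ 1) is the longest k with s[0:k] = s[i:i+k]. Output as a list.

Z[0]=23
i=1: i≥r, start 0; Z[1]=0
i=2: i≥r, start 0; Z[2]=1 grow→box=[2,3)
i=3: i≥r, start 0; Z[3]=2 grow→box=[3,5)
i=4: min(r-i=1, Z[1]=0)=0; Z[4]=0
i=5: i≥r, start 0; Z[5]=0
i=6: i≥r, start 0; Z[6]=0
i=7: i≥r, start 0; Z[7]=2 grow→box=[7,9)
i=8: min(r-i=1, Z[1]=0)=0; Z[8]=0
i=9: i≥r, start 0; Z[9]=0
i=10: i≥r, start 0; Z[10]=2 grow→box=[10,12)
i=11: min(r-i=1, Z[1]=0)=0; Z[11]=0
i=12: i≥r, start 0; Z[12]=0
i=13: i≥r, start 0; Z[13]=0
i=14: i≥r, start 0; Z[14]=0
i=15: i≥r, start 0; Z[15]=0
i=16: i≥r, start 0; Z[16]=0
i=17: i≥r, start 0; Z[17]=1 grow→box=[17,18)
i=18: i≥r, start 0; Z[18]=0
i=19: i≥r, start 0; Z[19]=0
i=20: i≥r, start 0; Z[20]=0
i=21: i≥r, start 0; Z[21]=0
i=22: i≥r, start 0; Z[22]=1 grow→box=[22,23)

[23, 0, 1, 2, 0, 0, 0, 2, 0, 0, 2, 0, 0, 0, 0, 0, 0, 1, 0, 0, 0, 0, 1]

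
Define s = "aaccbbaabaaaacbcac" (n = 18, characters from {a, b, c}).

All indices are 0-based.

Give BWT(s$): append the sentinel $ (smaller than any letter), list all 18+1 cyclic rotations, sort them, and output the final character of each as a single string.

rank  rotation             last
    0  $aaccbbaabaaaacbcac  c
    1  aaaacbcac$aaccbbaab  b
    2  aaacbcac$aaccbbaaba  a
    3  aabaaaacbcac$aaccbb  b
    4  aacbcac$aaccbbaabaa  a
    5  aaccbbaabaaaacbcac$  $
    6  abaaaacbcac$aaccbba  a
    7  ac$aaccbbaabaaaacbc  c
    8  acbcac$aaccbbaabaaa  a
    9  accbbaabaaaacbcac$a  a
   10  baaaacbcac$aaccbbaa  a
   11  baabaaaacbcac$aaccb  b
   12  bbaabaaaacbcac$aacc  c
   13  bcac$aaccbbaabaaaac  c
   14  c$aaccbbaabaaaacbca  a
   15  cac$aaccbbaabaaaacb  b
   16  cbbaabaaaacbcac$aac  c
   17  cbcac$aaccbbaabaaaa  a
   18  ccbbaabaaaacbcac$aa  a

cbaba$acaaabccabcaa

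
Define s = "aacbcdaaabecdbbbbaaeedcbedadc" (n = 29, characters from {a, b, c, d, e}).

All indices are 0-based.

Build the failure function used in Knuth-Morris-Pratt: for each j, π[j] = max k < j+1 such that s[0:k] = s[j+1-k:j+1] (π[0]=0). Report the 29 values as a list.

[0, 1, 0, 0, 0, 0, 1, 2, 2, 0, 0, 0, 0, 0, 0, 0, 0, 1, 2, 0, 0, 0, 0, 0, 0, 0, 1, 0, 0]

π[0] = 0
j=1 s[j]='a': π[1]=1 (border 'a')
j=2 s[j]='c': k: 1→0; π[2]=0 (border '')
j=3 s[j]='b': π[3]=0 (border '')
j=4 s[j]='c': π[4]=0 (border '')
j=5 s[j]='d': π[5]=0 (border '')
j=6 s[j]='a': π[6]=1 (border 'a')
j=7 s[j]='a': π[7]=2 (border 'aa')
j=8 s[j]='a': k: 2→1; π[8]=2 (border 'aa')
j=9 s[j]='b': k: 2→1→0; π[9]=0 (border '')
j=10 s[j]='e': π[10]=0 (border '')
j=11 s[j]='c': π[11]=0 (border '')
j=12 s[j]='d': π[12]=0 (border '')
j=13 s[j]='b': π[13]=0 (border '')
j=14 s[j]='b': π[14]=0 (border '')
j=15 s[j]='b': π[15]=0 (border '')
j=16 s[j]='b': π[16]=0 (border '')
j=17 s[j]='a': π[17]=1 (border 'a')
j=18 s[j]='a': π[18]=2 (border 'aa')
j=19 s[j]='e': k: 2→1→0; π[19]=0 (border '')
j=20 s[j]='e': π[20]=0 (border '')
j=21 s[j]='d': π[21]=0 (border '')
j=22 s[j]='c': π[22]=0 (border '')
j=23 s[j]='b': π[23]=0 (border '')
j=24 s[j]='e': π[24]=0 (border '')
j=25 s[j]='d': π[25]=0 (border '')
j=26 s[j]='a': π[26]=1 (border 'a')
j=27 s[j]='d': k: 1→0; π[27]=0 (border '')
j=28 s[j]='c': π[28]=0 (border '')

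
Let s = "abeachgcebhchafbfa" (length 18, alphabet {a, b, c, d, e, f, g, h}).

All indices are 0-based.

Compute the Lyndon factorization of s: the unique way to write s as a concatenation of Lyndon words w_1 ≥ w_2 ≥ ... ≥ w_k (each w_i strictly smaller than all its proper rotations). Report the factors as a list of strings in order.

["abeachgcebhchafbf", "a"]

emit factor 1: 'abeachgcebhchafbf' (i=0, period=17)
emit factor 2: 'a' (i=17, period=1)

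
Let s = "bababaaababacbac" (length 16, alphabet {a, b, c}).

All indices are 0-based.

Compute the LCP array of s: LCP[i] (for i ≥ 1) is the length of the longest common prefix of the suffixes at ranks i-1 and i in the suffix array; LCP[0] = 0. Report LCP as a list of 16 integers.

sorted suffixes:
  #0 SA[0]=5  'aaababacbac'
  #1 SA[1]=6  'aababacbac'
  #2 SA[2]=3  'abaaababacbac'
  #3 SA[3]=1  'ababaaababacbac'
  #4 SA[4]=7  'ababacbac'
  #5 SA[5]=9  'abacbac'
  #6 SA[6]=14  'ac'
  #7 SA[7]=11  'acbac'
  #8 SA[8]=4  'baaababacbac'
  #9 SA[9]=2  'babaaababacbac'
  #10 SA[10]=0  'bababaaababacbac'
  #11 SA[11]=8  'babacbac'
  #12 SA[12]=13  'bac'
  #13 SA[13]=10  'bacbac'
  #14 SA[14]=15  'c'
  #15 SA[15]=12  'cbac'

SA = [5, 6, 3, 1, 7, 9, 14, 11, 4, 2, 0, 8, 13, 10, 15, 12]
i: (SA[i-1],SA[i]) lcp shared
  1: (5,6) 2 'aa'
  2: (6,3) 1 'a'
  3: (3,1) 3 'aba'
  4: (1,7) 5 'ababa'
  5: (7,9) 3 'aba'
  6: (9,14) 1 'a'
  7: (14,11) 2 'ac'
  8: (11,4) 0 ''
  9: (4,2) 2 'ba'
  10: (2,0) 4 'baba'
  11: (0,8) 4 'baba'
  12: (8,13) 2 'ba'
  13: (13,10) 3 'bac'
  14: (10,15) 0 ''
  15: (15,12) 1 'c'

[0, 2, 1, 3, 5, 3, 1, 2, 0, 2, 4, 4, 2, 3, 0, 1]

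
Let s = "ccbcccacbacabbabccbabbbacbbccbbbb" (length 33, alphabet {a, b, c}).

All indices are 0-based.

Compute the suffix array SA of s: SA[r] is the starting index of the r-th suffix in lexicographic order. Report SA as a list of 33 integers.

rank→(start, suffix):
  0 → (11, 'abbabccbabbbacbbccbbbb')
  1 → (19, 'abbbacbbccbbbb')
  2 → (14, 'abccbabbbacbbccbbbb')
  3 → (9, 'acabbabccbabbbacbbccbbbb')
  4 → (6, 'acbacabbabccbabbbacbbccbbbb')
  5 → (23, 'acbbccbbbb')
  6 → (32, 'b')
  7 → (18, 'babbbacbbccbbbb')
  8 → (13, 'babccbabbbacbbccbbbb')
  9 → (8, 'bacabbabccbabbbacbbccbbbb')
  10 → (22, 'bacbbccbbbb')
  11 → (31, 'bb')
  12 → (12, 'bbabccbabbbacbbccbbbb')
  13 → (21, 'bbacbbccbbbb')
  14 → (30, 'bbb')
  15 → (20, 'bbbacbbccbbbb')
  16 → (29, 'bbbb')
  17 → (25, 'bbccbbbb')
  18 → (15, 'bccbabbbacbbccbbbb')
  19 → (26, 'bccbbbb')
  20 → (2, 'bcccacbacabbabccbabbbacbbccbbbb')
  21 → (10, 'cabbabccbabbbacbbccbbbb')
  22 → (5, 'cacbacabbabccbabbbacbbccbbbb')
  23 → (17, 'cbabbbacbbccbbbb')
  24 → (7, 'cbacabbabccbabbbacbbccbbbb')
  25 → (28, 'cbbbb')
  26 → (24, 'cbbccbbbb')
  27 → (1, 'cbcccacbacabbabccbabbbacbbccbbbb')
  28 → (4, 'ccacbacabbabccbabbbacbbccbbbb')
  29 → (16, 'ccbabbbacbbccbbbb')
  30 → (27, 'ccbbbb')
  31 → (0, 'ccbcccacbacabbabccbabbbacbbccbbbb')
  32 → (3, 'cccacbacabbabccbabbbacbbccbbbb')

[11, 19, 14, 9, 6, 23, 32, 18, 13, 8, 22, 31, 12, 21, 30, 20, 29, 25, 15, 26, 2, 10, 5, 17, 7, 28, 24, 1, 4, 16, 27, 0, 3]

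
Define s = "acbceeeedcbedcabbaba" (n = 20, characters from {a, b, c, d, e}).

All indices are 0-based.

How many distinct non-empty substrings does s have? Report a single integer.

rank→(start, suffix):
  0 → (19, 'a')
  1 → (17, 'aba')
  2 → (14, 'abbaba')
  3 → (0, 'acbceeeedcbedcabbaba')
  4 → (18, 'ba')
  5 → (16, 'baba')
  6 → (15, 'bbaba')
  7 → (2, 'bceeeedcbedcabbaba')
  8 → (10, 'bedcabbaba')
  9 → (13, 'cabbaba')
  10 → (1, 'cbceeeedcbedcabbaba')
  11 → (9, 'cbedcabbaba')
  12 → (3, 'ceeeedcbedcabbaba')
  13 → (12, 'dcabbaba')
  14 → (8, 'dcbedcabbaba')
  15 → (11, 'edcabbaba')
  16 → (7, 'edcbedcabbaba')
  17 → (6, 'eedcbedcabbaba')
  18 → (5, 'eeedcbedcabbaba')
  19 → (4, 'eeeedcbedcabbaba')

SA = [19, 17, 14, 0, 18, 16, 15, 2, 10, 13, 1, 9, 3, 12, 8, 11, 7, 6, 5, 4]
rank  pair      lcp
   1  s[19:],s[17:]  1  'a'
   2  s[17:],s[14:]  2  'ab'
   3  s[14:],s[0:]  1  'a'
   4  s[0:],s[18:]  0  ''
   5  s[18:],s[16:]  2  'ba'
   6  s[16:],s[15:]  1  'b'
   7  s[15:],s[2:]  1  'b'
   8  s[2:],s[10:]  1  'b'
   9  s[10:],s[13:]  0  ''
  10  s[13:],s[1:]  1  'c'
  11  s[1:],s[9:]  2  'cb'
  12  s[9:],s[3:]  1  'c'
  13  s[3:],s[12:]  0  ''
  14  s[12:],s[8:]  2  'dc'
  15  s[8:],s[11:]  0  ''
  16  s[11:],s[7:]  3  'edc'
  17  s[7:],s[6:]  1  'e'
  18  s[6:],s[5:]  2  'ee'
  19  s[5:],s[4:]  3  'eee'

n(n+1)/2 = 20·21/2 = 210
Σ LCP = 0 + 1 + 2 + 1 + 0 + 2 + 1 + 1 + 1 + 0 + 1 + 2 + 1 + 0 + 2 + 0 + 3 + 1 + 2 + 3 = 24
distinct = 210 − 24 = 186

186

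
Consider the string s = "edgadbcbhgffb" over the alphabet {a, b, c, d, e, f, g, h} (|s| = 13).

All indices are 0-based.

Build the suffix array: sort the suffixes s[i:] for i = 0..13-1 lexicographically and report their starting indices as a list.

[3, 12, 5, 7, 6, 4, 1, 0, 11, 10, 2, 9, 8]

rank | idx | suffix
   0 |   3 | adbcbhgffb
   1 |  12 | b
   2 |   5 | bcbhgffb
   3 |   7 | bhgffb
   4 |   6 | cbhgffb
   5 |   4 | dbcbhgffb
   6 |   1 | dgadbcbhgffb
   7 |   0 | edgadbcbhgffb
   8 |  11 | fb
   9 |  10 | ffb
  10 |   2 | gadbcbhgffb
  11 |   9 | gffb
  12 |   8 | hgffb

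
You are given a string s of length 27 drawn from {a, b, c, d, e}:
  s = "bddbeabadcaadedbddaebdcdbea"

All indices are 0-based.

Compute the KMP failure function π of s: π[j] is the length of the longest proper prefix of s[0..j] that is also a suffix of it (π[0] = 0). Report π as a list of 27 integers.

[0, 0, 0, 1, 0, 0, 1, 0, 0, 0, 0, 0, 0, 0, 0, 1, 2, 3, 0, 0, 1, 2, 0, 0, 1, 0, 0]

π[0] = 0
j=1 s[j]='d': π[1]=0 (border '')
j=2 s[j]='d': π[2]=0 (border '')
j=3 s[j]='b': π[3]=1 (border 'b')
j=4 s[j]='e': k: 1→0; π[4]=0 (border '')
j=5 s[j]='a': π[5]=0 (border '')
j=6 s[j]='b': π[6]=1 (border 'b')
j=7 s[j]='a': k: 1→0; π[7]=0 (border '')
j=8 s[j]='d': π[8]=0 (border '')
j=9 s[j]='c': π[9]=0 (border '')
j=10 s[j]='a': π[10]=0 (border '')
j=11 s[j]='a': π[11]=0 (border '')
j=12 s[j]='d': π[12]=0 (border '')
j=13 s[j]='e': π[13]=0 (border '')
j=14 s[j]='d': π[14]=0 (border '')
j=15 s[j]='b': π[15]=1 (border 'b')
j=16 s[j]='d': π[16]=2 (border 'bd')
j=17 s[j]='d': π[17]=3 (border 'bdd')
j=18 s[j]='a': k: 3→0; π[18]=0 (border '')
j=19 s[j]='e': π[19]=0 (border '')
j=20 s[j]='b': π[20]=1 (border 'b')
j=21 s[j]='d': π[21]=2 (border 'bd')
j=22 s[j]='c': k: 2→0; π[22]=0 (border '')
j=23 s[j]='d': π[23]=0 (border '')
j=24 s[j]='b': π[24]=1 (border 'b')
j=25 s[j]='e': k: 1→0; π[25]=0 (border '')
j=26 s[j]='a': π[26]=0 (border '')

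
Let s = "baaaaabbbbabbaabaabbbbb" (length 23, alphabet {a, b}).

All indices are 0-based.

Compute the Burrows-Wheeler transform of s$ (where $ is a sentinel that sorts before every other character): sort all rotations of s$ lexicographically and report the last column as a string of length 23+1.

bbaabababaab$babbabbbbaa

rank  rotation                  last
    0  $baaaaabbbbabbaabaabbbbb  b
    1  aaaaabbbbabbaabaabbbbb$b  b
    2  aaaabbbbabbaabaabbbbb$ba  a
    3  aaabbbbabbaabaabbbbb$baa  a
    4  aabaabbbbb$baaaaabbbbabb  b
    5  aabbbbabbaabaabbbbb$baaa  a
    6  aabbbbb$baaaaabbbbabbaab  b
    7  abaabbbbb$baaaaabbbbabba  a
    8  abbaabaabbbbb$baaaaabbbb  b
    9  abbbbabbaabaabbbbb$baaaa  a
   10  abbbbb$baaaaabbbbabbaaba  a
   11  b$baaaaabbbbabbaabaabbbb  b
   12  baaaaabbbbabbaabaabbbbb$  $
   13  baabaabbbbb$baaaaabbbbab  b
   14  baabbbbb$baaaaabbbbabbaa  a
   15  babbaabaabbbbb$baaaaabbb  b
   16  bb$baaaaabbbbabbaabaabbb  b
   17  bbaabaabbbbb$baaaaabbbba  a
   18  bbabbaabaabbbbb$baaaaabb  b
   19  bbb$baaaaabbbbabbaabaabb  b
   20  bbbabbaabaabbbbb$baaaaab  b
   21  bbbb$baaaaabbbbabbaabaab  b
   22  bbbbabbaabaabbbbb$baaaaa  a
   23  bbbbb$baaaaabbbbabbaabaa  a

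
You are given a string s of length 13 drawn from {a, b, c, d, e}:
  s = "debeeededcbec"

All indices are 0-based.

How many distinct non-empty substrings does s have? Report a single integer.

rank | idx | suffix
   0 |  10 | bec
   1 |   2 | beeededcbec
   2 |  12 | c
   3 |   9 | cbec
   4 |   8 | dcbec
   5 |   0 | debeeededcbec
   6 |   6 | dedcbec
   7 |   1 | ebeeededcbec
   8 |  11 | ec
   9 |   7 | edcbec
  10 |   5 | ededcbec
  11 |   4 | eededcbec
  12 |   3 | eeededcbec

SA = [10, 2, 12, 9, 8, 0, 6, 1, 11, 7, 5, 4, 3]
[i] adj suffixes → lcp
  [1] 10/2 → 2 ('be')
  [2] 2/12 → 0 ('')
  [3] 12/9 → 1 ('c')
  [4] 9/8 → 0 ('')
  [5] 8/0 → 1 ('d')
  [6] 0/6 → 2 ('de')
  [7] 6/1 → 0 ('')
  [8] 1/11 → 1 ('e')
  [9] 11/7 → 1 ('e')
  [10] 7/5 → 2 ('ed')
  [11] 5/4 → 1 ('e')
  [12] 4/3 → 2 ('ee')

n(n+1)/2 = 13·14/2 = 91
Σ LCP = 0 + 2 + 0 + 1 + 0 + 1 + 2 + 0 + 1 + 1 + 2 + 1 + 2 = 13
distinct = 91 − 13 = 78

78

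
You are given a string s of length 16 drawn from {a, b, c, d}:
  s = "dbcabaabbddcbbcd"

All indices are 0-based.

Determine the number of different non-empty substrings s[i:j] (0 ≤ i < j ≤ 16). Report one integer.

121

rank→(start, suffix):
  0 → (5, 'aabbddcbbcd')
  1 → (3, 'abaabbddcbbcd')
  2 → (6, 'abbddcbbcd')
  3 → (4, 'baabbddcbbcd')
  4 → (12, 'bbcd')
  5 → (7, 'bbddcbbcd')
  6 → (1, 'bcabaabbddcbbcd')
  7 → (13, 'bcd')
  8 → (8, 'bddcbbcd')
  9 → (2, 'cabaabbddcbbcd')
  10 → (11, 'cbbcd')
  11 → (14, 'cd')
  12 → (15, 'd')
  13 → (0, 'dbcabaabbddcbbcd')
  14 → (10, 'dcbbcd')
  15 → (9, 'ddcbbcd')

SA = [5, 3, 6, 4, 12, 7, 1, 13, 8, 2, 11, 14, 15, 0, 10, 9]
rank  pair      lcp
   1  s[5:],s[3:]  1  'a'
   2  s[3:],s[6:]  2  'ab'
   3  s[6:],s[4:]  0  ''
   4  s[4:],s[12:]  1  'b'
   5  s[12:],s[7:]  2  'bb'
   6  s[7:],s[1:]  1  'b'
   7  s[1:],s[13:]  2  'bc'
   8  s[13:],s[8:]  1  'b'
   9  s[8:],s[2:]  0  ''
  10  s[2:],s[11:]  1  'c'
  11  s[11:],s[14:]  1  'c'
  12  s[14:],s[15:]  0  ''
  13  s[15:],s[0:]  1  'd'
  14  s[0:],s[10:]  1  'd'
  15  s[10:],s[9:]  1  'd'

n(n+1)/2 = 16·17/2 = 136
Σ LCP = 0 + 1 + 2 + 0 + 1 + 2 + 1 + 2 + 1 + 0 + 1 + 1 + 0 + 1 + 1 + 1 = 15
distinct = 136 − 15 = 121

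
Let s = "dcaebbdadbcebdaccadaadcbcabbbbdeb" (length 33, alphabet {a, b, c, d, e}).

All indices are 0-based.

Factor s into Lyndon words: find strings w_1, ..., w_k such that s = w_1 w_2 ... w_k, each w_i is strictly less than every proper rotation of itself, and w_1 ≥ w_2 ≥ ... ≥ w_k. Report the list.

["d", "c", "aebbd", "adbcebd", "accad", "aadcbcabbbbdeb"]

emit factor 1: 'd' (i=0, period=1)
emit factor 2: 'c' (i=1, period=1)
emit factor 3: 'aebbd' (i=2, period=5)
emit factor 4: 'adbcebd' (i=7, period=7)
emit factor 5: 'accad' (i=14, period=5)
emit factor 6: 'aadcbcabbbbdeb' (i=19, period=14)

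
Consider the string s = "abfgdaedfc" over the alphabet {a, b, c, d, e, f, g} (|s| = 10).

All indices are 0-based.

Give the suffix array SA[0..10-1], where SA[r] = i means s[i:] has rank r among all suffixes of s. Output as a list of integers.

[0, 5, 1, 9, 4, 7, 6, 8, 2, 3]

rank→(start, suffix):
  0 → (0, 'abfgdaedfc')
  1 → (5, 'aedfc')
  2 → (1, 'bfgdaedfc')
  3 → (9, 'c')
  4 → (4, 'daedfc')
  5 → (7, 'dfc')
  6 → (6, 'edfc')
  7 → (8, 'fc')
  8 → (2, 'fgdaedfc')
  9 → (3, 'gdaedfc')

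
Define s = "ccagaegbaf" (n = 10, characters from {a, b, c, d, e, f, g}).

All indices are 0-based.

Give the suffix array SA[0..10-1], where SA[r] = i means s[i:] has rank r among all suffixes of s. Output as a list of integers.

[4, 8, 2, 7, 1, 0, 5, 9, 3, 6]

rank→(start, suffix):
  0 → (4, 'aegbaf')
  1 → (8, 'af')
  2 → (2, 'agaegbaf')
  3 → (7, 'baf')
  4 → (1, 'cagaegbaf')
  5 → (0, 'ccagaegbaf')
  6 → (5, 'egbaf')
  7 → (9, 'f')
  8 → (3, 'gaegbaf')
  9 → (6, 'gbaf')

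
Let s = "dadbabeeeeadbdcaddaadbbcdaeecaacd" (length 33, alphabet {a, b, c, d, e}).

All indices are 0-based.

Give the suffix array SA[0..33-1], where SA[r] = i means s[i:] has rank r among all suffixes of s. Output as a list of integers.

[29, 18, 4, 30, 1, 19, 10, 15, 25, 3, 21, 22, 12, 5, 28, 14, 31, 23, 32, 17, 0, 24, 2, 20, 11, 13, 16, 9, 27, 8, 26, 7, 6]

rank | idx | suffix
   0 |  29 | aacd
   1 |  18 | aadbbcdaeecaacd
   2 |   4 | abeeeeadbdcaddaadbbcdaeecaacd
   3 |  30 | acd
   4 |   1 | adbabeeeeadbdcaddaadbbcdaeecaacd
   5 |  19 | adbbcdaeecaacd
   6 |  10 | adbdcaddaadbbcdaeecaacd
   7 |  15 | addaadbbcdaeecaacd
   8 |  25 | aeecaacd
   9 |   3 | babeeeeadbdcaddaadbbcdaeecaacd
  10 |  21 | bbcdaeecaacd
  11 |  22 | bcdaeecaacd
  12 |  12 | bdcaddaadbbcdaeecaacd
  13 |   5 | beeeeadbdcaddaadbbcdaeecaacd
  14 |  28 | caacd
  15 |  14 | caddaadbbcdaeecaacd
  16 |  31 | cd
  17 |  23 | cdaeecaacd
  18 |  32 | d
  19 |  17 | daadbbcdaeecaacd
  20 |   0 | dadbabeeeeadbdcaddaadbbcdaeecaacd
  21 |  24 | daeecaacd
  22 |   2 | dbabeeeeadbdcaddaadbbcdaeecaacd
  23 |  20 | dbbcdaeecaacd
  24 |  11 | dbdcaddaadbbcdaeecaacd
  25 |  13 | dcaddaadbbcdaeecaacd
  26 |  16 | ddaadbbcdaeecaacd
  27 |   9 | eadbdcaddaadbbcdaeecaacd
  28 |  27 | ecaacd
  29 |   8 | eeadbdcaddaadbbcdaeecaacd
  30 |  26 | eecaacd
  31 |   7 | eeeadbdcaddaadbbcdaeecaacd
  32 |   6 | eeeeadbdcaddaadbbcdaeecaacd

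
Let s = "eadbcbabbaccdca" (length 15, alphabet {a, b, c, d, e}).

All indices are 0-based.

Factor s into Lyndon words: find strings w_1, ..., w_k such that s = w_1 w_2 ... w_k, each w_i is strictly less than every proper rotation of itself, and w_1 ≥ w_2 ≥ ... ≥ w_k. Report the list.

emit factor 1: 'e' (i=0, period=1)
emit factor 2: 'adbcb' (i=1, period=5)
emit factor 3: 'abbaccdc' (i=6, period=8)
emit factor 4: 'a' (i=14, period=1)

["e", "adbcb", "abbaccdc", "a"]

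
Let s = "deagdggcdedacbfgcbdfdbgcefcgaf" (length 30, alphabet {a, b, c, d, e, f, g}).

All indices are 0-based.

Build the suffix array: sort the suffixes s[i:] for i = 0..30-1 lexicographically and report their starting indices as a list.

[11, 28, 2, 17, 13, 21, 16, 12, 7, 23, 26, 10, 20, 0, 8, 18, 4, 1, 9, 24, 29, 25, 19, 14, 27, 15, 6, 22, 3, 5]

rank→(start, suffix):
  0 → (11, 'acbfgcbdfdbgcefcgaf')
  1 → (28, 'af')
  2 → (2, 'agdggcdedacbfgcbdfdbgcefcgaf')
  3 → (17, 'bdfdbgcefcgaf')
  4 → (13, 'bfgcbdfdbgcefcgaf')
  5 → (21, 'bgcefcgaf')
  6 → (16, 'cbdfdbgcefcgaf')
  7 → (12, 'cbfgcbdfdbgcefcgaf')
  8 → (7, 'cdedacbfgcbdfdbgcefcgaf')
  9 → (23, 'cefcgaf')
  10 → (26, 'cgaf')
  11 → (10, 'dacbfgcbdfdbgcefcgaf')
  12 → (20, 'dbgcefcgaf')
  13 → (0, 'deagdggcdedacbfgcbdfdbgcefcgaf')
  14 → (8, 'dedacbfgcbdfdbgcefcgaf')
  15 → (18, 'dfdbgcefcgaf')
  16 → (4, 'dggcdedacbfgcbdfdbgcefcgaf')
  17 → (1, 'eagdggcdedacbfgcbdfdbgcefcgaf')
  18 → (9, 'edacbfgcbdfdbgcefcgaf')
  19 → (24, 'efcgaf')
  20 → (29, 'f')
  21 → (25, 'fcgaf')
  22 → (19, 'fdbgcefcgaf')
  23 → (14, 'fgcbdfdbgcefcgaf')
  24 → (27, 'gaf')
  25 → (15, 'gcbdfdbgcefcgaf')
  26 → (6, 'gcdedacbfgcbdfdbgcefcgaf')
  27 → (22, 'gcefcgaf')
  28 → (3, 'gdggcdedacbfgcbdfdbgcefcgaf')
  29 → (5, 'ggcdedacbfgcbdfdbgcefcgaf')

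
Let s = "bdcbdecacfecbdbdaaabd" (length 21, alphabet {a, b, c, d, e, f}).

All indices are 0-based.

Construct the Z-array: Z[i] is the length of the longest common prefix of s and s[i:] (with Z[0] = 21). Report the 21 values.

Z[0]=21
i=1: outside box; Z[1]=0
i=2: outside box; Z[2]=0
i=3: outside box; Z[3]=2 grow→box=[3,5)
i=4: min(r-i=1, Z[1]=0)=0; Z[4]=0
i=5: outside box; Z[5]=0
i=6: outside box; Z[6]=0
i=7: outside box; Z[7]=0
i=8: outside box; Z[8]=0
i=9: outside box; Z[9]=0
i=10: outside box; Z[10]=0
i=11: outside box; Z[11]=0
i=12: outside box; Z[12]=2 grow→box=[12,14)
i=13: min(r-i=1, Z[1]=0)=0; Z[13]=0
i=14: outside box; Z[14]=2 grow→box=[14,16)
i=15: min(r-i=1, Z[1]=0)=0; Z[15]=0
i=16: outside box; Z[16]=0
i=17: outside box; Z[17]=0
i=18: outside box; Z[18]=0
i=19: outside box; Z[19]=2 grow→box=[19,21)
i=20: min(r-i=1, Z[1]=0)=0; Z[20]=0

[21, 0, 0, 2, 0, 0, 0, 0, 0, 0, 0, 0, 2, 0, 2, 0, 0, 0, 0, 2, 0]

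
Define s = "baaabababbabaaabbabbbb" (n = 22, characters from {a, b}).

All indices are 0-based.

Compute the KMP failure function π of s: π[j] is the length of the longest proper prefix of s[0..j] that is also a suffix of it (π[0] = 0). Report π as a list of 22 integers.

π[0] = 0
j=1 s[j]='a': π[1]=0 (border '')
j=2 s[j]='a': π[2]=0 (border '')
j=3 s[j]='a': π[3]=0 (border '')
j=4 s[j]='b': π[4]=1 (border 'b')
j=5 s[j]='a': π[5]=2 (border 'ba')
j=6 s[j]='b': k: 2→0; π[6]=1 (border 'b')
j=7 s[j]='a': π[7]=2 (border 'ba')
j=8 s[j]='b': k: 2→0; π[8]=1 (border 'b')
j=9 s[j]='b': k: 1→0; π[9]=1 (border 'b')
j=10 s[j]='a': π[10]=2 (border 'ba')
j=11 s[j]='b': k: 2→0; π[11]=1 (border 'b')
j=12 s[j]='a': π[12]=2 (border 'ba')
j=13 s[j]='a': π[13]=3 (border 'baa')
j=14 s[j]='a': π[14]=4 (border 'baaa')
j=15 s[j]='b': π[15]=5 (border 'baaab')
j=16 s[j]='b': k: 5→1→0; π[16]=1 (border 'b')
j=17 s[j]='a': π[17]=2 (border 'ba')
j=18 s[j]='b': k: 2→0; π[18]=1 (border 'b')
j=19 s[j]='b': k: 1→0; π[19]=1 (border 'b')
j=20 s[j]='b': k: 1→0; π[20]=1 (border 'b')
j=21 s[j]='b': k: 1→0; π[21]=1 (border 'b')

[0, 0, 0, 0, 1, 2, 1, 2, 1, 1, 2, 1, 2, 3, 4, 5, 1, 2, 1, 1, 1, 1]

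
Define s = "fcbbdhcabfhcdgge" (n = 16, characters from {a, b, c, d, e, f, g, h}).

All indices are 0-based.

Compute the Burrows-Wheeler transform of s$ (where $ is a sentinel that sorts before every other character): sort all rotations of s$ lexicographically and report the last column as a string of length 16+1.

eccbahfhcbg$bgddf

rank  rotation           last
    0  $fcbbdhcabfhcdgge  e
    1  abfhcdgge$fcbbdhc  c
    2  bbdhcabfhcdgge$fc  c
    3  bdhcabfhcdgge$fcb  b
    4  bfhcdgge$fcbbdhca  a
    5  cabfhcdgge$fcbbdh  h
    6  cbbdhcabfhcdgge$f  f
    7  cdgge$fcbbdhcabfh  h
    8  dgge$fcbbdhcabfhc  c
    9  dhcabfhcdgge$fcbb  b
   10  e$fcbbdhcabfhcdgg  g
   11  fcbbdhcabfhcdgge$  $
   12  fhcdgge$fcbbdhcab  b
   13  ge$fcbbdhcabfhcdg  g
   14  gge$fcbbdhcabfhcd  d
   15  hcabfhcdgge$fcbbd  d
   16  hcdgge$fcbbdhcabf  f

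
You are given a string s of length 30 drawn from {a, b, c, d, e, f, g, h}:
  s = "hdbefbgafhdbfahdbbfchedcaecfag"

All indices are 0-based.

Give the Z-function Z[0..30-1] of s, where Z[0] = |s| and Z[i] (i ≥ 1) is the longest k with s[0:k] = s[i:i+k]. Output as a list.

Z[0]=30
i=1: i≥r, start 0; Z[1]=0
i=2: i≥r, start 0; Z[2]=0
i=3: i≥r, start 0; Z[3]=0
i=4: i≥r, start 0; Z[4]=0
i=5: i≥r, start 0; Z[5]=0
i=6: i≥r, start 0; Z[6]=0
i=7: i≥r, start 0; Z[7]=0
i=8: i≥r, start 0; Z[8]=0
i=9: i≥r, start 0; Z[9]=3 grow→box=[9,12)
i=10: min(r-i=2, Z[1]=0)=0; Z[10]=0
i=11: min(r-i=1, Z[2]=0)=0; Z[11]=0
i=12: i≥r, start 0; Z[12]=0
i=13: i≥r, start 0; Z[13]=0
i=14: i≥r, start 0; Z[14]=3 grow→box=[14,17)
i=15: min(r-i=2, Z[1]=0)=0; Z[15]=0
i=16: min(r-i=1, Z[2]=0)=0; Z[16]=0
i=17: i≥r, start 0; Z[17]=0
i=18: i≥r, start 0; Z[18]=0
i=19: i≥r, start 0; Z[19]=0
i=20: i≥r, start 0; Z[20]=1 grow→box=[20,21)
i=21: i≥r, start 0; Z[21]=0
i=22: i≥r, start 0; Z[22]=0
i=23: i≥r, start 0; Z[23]=0
i=24: i≥r, start 0; Z[24]=0
i=25: i≥r, start 0; Z[25]=0
i=26: i≥r, start 0; Z[26]=0
i=27: i≥r, start 0; Z[27]=0
i=28: i≥r, start 0; Z[28]=0
i=29: i≥r, start 0; Z[29]=0

[30, 0, 0, 0, 0, 0, 0, 0, 0, 3, 0, 0, 0, 0, 3, 0, 0, 0, 0, 0, 1, 0, 0, 0, 0, 0, 0, 0, 0, 0]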